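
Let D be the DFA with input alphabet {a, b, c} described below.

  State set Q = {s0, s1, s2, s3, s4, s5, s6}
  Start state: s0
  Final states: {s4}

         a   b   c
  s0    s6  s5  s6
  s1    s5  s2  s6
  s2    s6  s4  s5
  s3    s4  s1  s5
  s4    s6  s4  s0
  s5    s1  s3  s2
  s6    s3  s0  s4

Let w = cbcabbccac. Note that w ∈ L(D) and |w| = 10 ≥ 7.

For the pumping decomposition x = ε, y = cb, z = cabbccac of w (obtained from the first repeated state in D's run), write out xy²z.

xy^2z = ε·cb·cb·cabbccac = cbcbcabbccac.
Reading y = cb takes D from s0 back to s0, so after x·y·y the machine is still in s0, and z then leads to the accepting state s4. Hence cbcbcabbccac ∈ L(D).

cbcbcabbccac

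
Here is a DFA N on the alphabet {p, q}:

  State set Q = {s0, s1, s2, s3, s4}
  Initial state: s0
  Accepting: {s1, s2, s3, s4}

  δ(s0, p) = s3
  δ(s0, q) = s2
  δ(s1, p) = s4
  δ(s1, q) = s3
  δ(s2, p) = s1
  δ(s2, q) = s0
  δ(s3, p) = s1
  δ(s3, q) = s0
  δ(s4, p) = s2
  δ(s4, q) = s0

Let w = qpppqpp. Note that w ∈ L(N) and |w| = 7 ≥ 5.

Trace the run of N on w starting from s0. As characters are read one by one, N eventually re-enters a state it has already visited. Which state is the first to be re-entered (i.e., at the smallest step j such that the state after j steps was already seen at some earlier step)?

Run of N on w = q p p p q p p:
  step 0: s0  (start)
  step 1: s2  (read q: s0→s2)
  step 2: s1  (read p: s2→s1)
  step 3: s4  (read p: s1→s4)
  step 4: s2  (read p: s4→s2)   ← first repeat (s2 seen earlier)
  step 5: s0  (read q: s2→s0)
  step 6: s3  (read p: s0→s3)
  step 7: s1  (read p: s3→s1)

The earliest repeat is at step j = 4: N is in s2, which it already visited at step i = 1.
The DFA has 5 states, so the proof of the pumping lemma guarantees a repeated state among the first 5+1 visited; the segment between the two visits is the pumpable y.

s2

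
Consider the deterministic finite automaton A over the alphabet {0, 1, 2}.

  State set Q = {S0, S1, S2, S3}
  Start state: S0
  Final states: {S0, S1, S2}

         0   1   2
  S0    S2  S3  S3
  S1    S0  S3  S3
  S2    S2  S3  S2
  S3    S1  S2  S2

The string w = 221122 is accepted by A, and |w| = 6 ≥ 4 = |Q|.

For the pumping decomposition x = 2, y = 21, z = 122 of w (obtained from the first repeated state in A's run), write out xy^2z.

xy^2z = 2·21·21·122 = 22121122.
Reading y = 21 takes A from S3 back to S3, so after x·y·y the machine is still in S3, and z then leads to the accepting state S2. Hence 22121122 ∈ L(A).

22121122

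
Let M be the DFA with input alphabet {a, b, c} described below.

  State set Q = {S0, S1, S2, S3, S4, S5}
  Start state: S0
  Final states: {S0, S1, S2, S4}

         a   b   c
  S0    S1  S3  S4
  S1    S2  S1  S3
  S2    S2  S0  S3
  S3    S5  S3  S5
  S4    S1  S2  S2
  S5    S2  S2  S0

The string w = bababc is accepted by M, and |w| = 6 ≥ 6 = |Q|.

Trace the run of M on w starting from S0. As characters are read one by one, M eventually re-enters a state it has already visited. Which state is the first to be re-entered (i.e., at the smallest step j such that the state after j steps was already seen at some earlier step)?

S2

Run of M on w = b a b a b c:
  step 0: S0  (start)
  step 1: S3  (read b: S0→S3)
  step 2: S5  (read a: S3→S5)
  step 3: S2  (read b: S5→S2)
  step 4: S2  (read a: S2→S2)   ← first repeat (S2 seen earlier)
  step 5: S0  (read b: S2→S0)
  step 6: S4  (read c: S0→S4)

The earliest repeat is at step j = 4: M is in S2, which it already visited at step i = 3.
The DFA has 6 states, so the proof of the pumping lemma guarantees a repeated state among the first 6+1 visited; the segment between the two visits is the pumpable y.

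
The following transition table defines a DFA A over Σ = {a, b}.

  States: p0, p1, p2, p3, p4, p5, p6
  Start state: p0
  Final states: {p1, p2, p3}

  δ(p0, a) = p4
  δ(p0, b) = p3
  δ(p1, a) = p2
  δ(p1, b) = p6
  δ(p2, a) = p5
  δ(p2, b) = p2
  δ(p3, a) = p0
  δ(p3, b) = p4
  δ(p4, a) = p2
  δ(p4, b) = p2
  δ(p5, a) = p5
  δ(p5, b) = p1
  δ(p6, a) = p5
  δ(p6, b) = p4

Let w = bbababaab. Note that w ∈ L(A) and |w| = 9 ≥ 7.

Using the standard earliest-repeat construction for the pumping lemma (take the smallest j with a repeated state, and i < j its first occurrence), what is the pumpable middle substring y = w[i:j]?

State sequence: p0 -b-> p3 -b-> p4 -a-> p2 -b-> p2 -a-> p5 -b-> p1 -a-> p2 -a-> p5 -b-> p1
First repeat at step 4: p2 was already visited.

So i = 3, j = 4, giving x = w[0:3] = bba, y = w[3:4] = b, z = w[4:9] = abaab.
Check: |xy| = 4 ≤ 7 and |y| = 1 ≥ 1. Reading y takes A from p2 back to p2, so every xyⁱz is accepted.
The DFA has 7 states, so the proof of the pumping lemma guarantees a repeated state among the first 7+1 visited; the segment between the two visits is the pumpable y.

b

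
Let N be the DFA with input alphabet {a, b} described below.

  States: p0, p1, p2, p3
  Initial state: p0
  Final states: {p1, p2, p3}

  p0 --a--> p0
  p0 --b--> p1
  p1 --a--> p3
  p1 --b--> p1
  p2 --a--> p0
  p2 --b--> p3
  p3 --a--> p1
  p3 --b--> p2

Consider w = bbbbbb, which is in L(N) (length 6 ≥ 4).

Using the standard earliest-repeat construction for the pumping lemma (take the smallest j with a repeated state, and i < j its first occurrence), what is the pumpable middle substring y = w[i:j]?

b

Run of N on w = b b b b b b:
  step 0: p0  (start)
  step 1: p1  (read b: p0→p1)
  step 2: p1  (read b: p1→p1)   ← first repeat (p1 seen earlier)
  step 3: p1  (read b: p1→p1)
  step 4: p1  (read b: p1→p1)
  step 5: p1  (read b: p1→p1)
  step 6: p1  (read b: p1→p1)

So i = 1, j = 2, giving x = w[0:1] = b, y = w[1:2] = b, z = w[2:6] = bbbb.
Check: |xy| = 2 ≤ 4 and |y| = 1 ≥ 1. Reading y takes N from p1 back to p1, so every xyⁱz is accepted.
The DFA has 4 states, so the proof of the pumping lemma guarantees a repeated state among the first 4+1 visited; the segment between the two visits is the pumpable y.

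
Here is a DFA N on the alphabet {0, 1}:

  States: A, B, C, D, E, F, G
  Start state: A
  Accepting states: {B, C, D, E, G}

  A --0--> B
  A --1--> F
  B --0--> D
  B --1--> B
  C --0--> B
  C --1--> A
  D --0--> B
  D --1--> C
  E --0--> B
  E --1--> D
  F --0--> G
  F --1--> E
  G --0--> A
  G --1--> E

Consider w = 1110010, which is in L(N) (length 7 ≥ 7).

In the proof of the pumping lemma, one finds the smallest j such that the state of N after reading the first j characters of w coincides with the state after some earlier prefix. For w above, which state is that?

D

Run of N on w = 1 1 1 0 0 1 0:
  step 0: A  (start)
  step 1: F  (read 1: A→F)
  step 2: E  (read 1: F→E)
  step 3: D  (read 1: E→D)
  step 4: B  (read 0: D→B)
  step 5: D  (read 0: B→D)   ← first repeat (D seen earlier)
  step 6: C  (read 1: D→C)
  step 7: B  (read 0: C→B)

The earliest repeat is at step j = 5: N is in D, which it already visited at step i = 3.
The DFA has 7 states, so the proof of the pumping lemma guarantees a repeated state among the first 7+1 visited; the segment between the two visits is the pumpable y.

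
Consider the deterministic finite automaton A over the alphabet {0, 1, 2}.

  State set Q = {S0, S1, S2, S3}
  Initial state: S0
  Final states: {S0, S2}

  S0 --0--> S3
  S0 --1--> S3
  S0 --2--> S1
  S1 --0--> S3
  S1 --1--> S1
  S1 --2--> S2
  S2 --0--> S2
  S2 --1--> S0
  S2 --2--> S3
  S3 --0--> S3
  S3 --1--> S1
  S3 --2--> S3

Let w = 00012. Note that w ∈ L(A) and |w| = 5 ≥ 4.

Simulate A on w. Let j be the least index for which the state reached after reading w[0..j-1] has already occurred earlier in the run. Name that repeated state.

S3

State sequence: S0 -0-> S3 -0-> S3 -0-> S3 -1-> S1 -2-> S2
First repeat at step 2: S3 was already visited.

The earliest repeat is at step j = 2: A is in S3, which it already visited at step i = 1.
With |Q| = 4, pigeonhole forces a state repeat no later than step 4; the substring read between the first and second visits to that state can be pumped.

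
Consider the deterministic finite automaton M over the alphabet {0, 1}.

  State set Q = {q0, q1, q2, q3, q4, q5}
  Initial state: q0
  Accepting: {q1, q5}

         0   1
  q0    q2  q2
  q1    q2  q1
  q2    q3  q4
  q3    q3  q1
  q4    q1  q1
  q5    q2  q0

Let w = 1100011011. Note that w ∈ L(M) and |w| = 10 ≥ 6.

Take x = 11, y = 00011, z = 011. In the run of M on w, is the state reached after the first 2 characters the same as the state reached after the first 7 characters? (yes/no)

State sequence: q0 -1-> q2 -1-> q4 -0-> q1 -0-> q2 -0-> q3 -1-> q1 -1-> q1

After x (step 2): q4. After xy (step 7): q1.
They differ (q4 ≠ q1), so y is not a cycle from the state after x; this split is not the one the pumping-lemma construction produces, and pumping y need not keep the string in L(M).

no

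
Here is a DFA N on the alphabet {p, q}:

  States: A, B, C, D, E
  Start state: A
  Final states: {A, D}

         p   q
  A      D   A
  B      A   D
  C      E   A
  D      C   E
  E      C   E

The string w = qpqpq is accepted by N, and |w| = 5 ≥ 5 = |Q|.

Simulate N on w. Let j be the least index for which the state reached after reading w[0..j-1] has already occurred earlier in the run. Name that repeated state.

State sequence: A -q-> A -p-> D -q-> E -p-> C -q-> A
First repeat at step 1: A was already visited.

The earliest repeat is at step j = 1: N is in A, which it already visited at step i = 0.
The DFA has 5 states, so the proof of the pumping lemma guarantees a repeated state among the first 5+1 visited; the segment between the two visits is the pumpable y.

A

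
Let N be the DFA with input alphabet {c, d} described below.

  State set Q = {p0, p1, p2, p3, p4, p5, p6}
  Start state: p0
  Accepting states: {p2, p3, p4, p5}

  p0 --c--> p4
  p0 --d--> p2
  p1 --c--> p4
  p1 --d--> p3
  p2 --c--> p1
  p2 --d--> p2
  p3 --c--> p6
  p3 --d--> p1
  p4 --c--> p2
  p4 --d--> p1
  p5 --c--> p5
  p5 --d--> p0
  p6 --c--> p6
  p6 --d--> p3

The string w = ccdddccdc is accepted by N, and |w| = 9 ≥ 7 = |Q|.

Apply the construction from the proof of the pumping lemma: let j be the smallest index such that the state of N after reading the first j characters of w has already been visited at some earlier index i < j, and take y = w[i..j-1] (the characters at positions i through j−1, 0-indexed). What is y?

d

State sequence: p0 -c-> p4 -c-> p2 -d-> p2 -d-> p2 -d-> p2 -c-> p1 -c-> p4 -d-> p1 -c-> p4
First repeat at step 3: p2 was already visited.

So i = 2, j = 3, giving x = w[0:2] = cc, y = w[2:3] = d, z = w[3:9] = ddccdc.
Check: |xy| = 3 ≤ 7 and |y| = 1 ≥ 1. Reading y takes N from p2 back to p2, so every xyⁱz is accepted.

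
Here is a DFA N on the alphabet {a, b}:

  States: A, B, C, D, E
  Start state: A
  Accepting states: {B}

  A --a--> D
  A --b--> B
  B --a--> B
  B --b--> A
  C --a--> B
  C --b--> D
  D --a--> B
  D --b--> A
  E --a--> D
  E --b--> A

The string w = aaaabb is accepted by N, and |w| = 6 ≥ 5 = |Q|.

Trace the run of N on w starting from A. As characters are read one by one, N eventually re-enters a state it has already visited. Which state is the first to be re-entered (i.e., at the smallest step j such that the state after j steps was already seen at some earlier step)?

B

State sequence: A -a-> D -a-> B -a-> B -a-> B -b-> A -b-> B
First repeat at step 3: B was already visited.

The earliest repeat is at step j = 3: N is in B, which it already visited at step i = 2.
Pumping length from the standard proof: p = 5 (the number of states). The repeated state found above gives |xy| = j ≤ 5 and |y| = j − i ≥ 1.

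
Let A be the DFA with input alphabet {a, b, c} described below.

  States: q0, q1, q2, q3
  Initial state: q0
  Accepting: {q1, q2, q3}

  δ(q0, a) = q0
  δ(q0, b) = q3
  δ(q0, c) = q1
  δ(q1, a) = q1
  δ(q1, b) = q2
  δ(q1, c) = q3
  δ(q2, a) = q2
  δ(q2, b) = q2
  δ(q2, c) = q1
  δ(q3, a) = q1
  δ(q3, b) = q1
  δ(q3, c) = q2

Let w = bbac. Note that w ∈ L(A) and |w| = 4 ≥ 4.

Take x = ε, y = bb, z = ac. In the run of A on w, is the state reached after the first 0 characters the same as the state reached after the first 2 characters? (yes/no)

no

Run of A on the first 2 characters of w = b b:
  step 0: q0  (start)
  step 1: q3  (read b: q0→q3)
  step 2: q1  (read b: q3→q1)

After x (step 0): q0. After xy (step 2): q1.
They differ (q0 ≠ q1), so y is not a cycle from the state after x; this split is not the one the pumping-lemma construction produces, and pumping y need not keep the string in L(A).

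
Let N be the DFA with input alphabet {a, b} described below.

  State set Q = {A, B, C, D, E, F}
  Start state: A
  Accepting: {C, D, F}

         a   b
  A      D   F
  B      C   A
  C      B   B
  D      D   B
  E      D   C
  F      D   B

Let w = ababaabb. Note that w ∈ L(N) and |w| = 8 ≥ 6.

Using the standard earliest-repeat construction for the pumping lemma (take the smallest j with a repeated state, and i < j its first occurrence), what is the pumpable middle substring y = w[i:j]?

ab

State sequence: A -a-> D -b-> B -a-> C -b-> B -a-> C -a-> B -b-> A -b-> F
First repeat at step 4: B was already visited.

So i = 2, j = 4, giving x = w[0:2] = ab, y = w[2:4] = ab, z = w[4:8] = aabb.
Check: |xy| = 4 ≤ 6 and |y| = 2 ≥ 1. Reading y takes N from B back to B, so every xyⁱz is accepted.
With |Q| = 6, pigeonhole forces a state repeat no later than step 6; the substring read between the first and second visits to that state can be pumped.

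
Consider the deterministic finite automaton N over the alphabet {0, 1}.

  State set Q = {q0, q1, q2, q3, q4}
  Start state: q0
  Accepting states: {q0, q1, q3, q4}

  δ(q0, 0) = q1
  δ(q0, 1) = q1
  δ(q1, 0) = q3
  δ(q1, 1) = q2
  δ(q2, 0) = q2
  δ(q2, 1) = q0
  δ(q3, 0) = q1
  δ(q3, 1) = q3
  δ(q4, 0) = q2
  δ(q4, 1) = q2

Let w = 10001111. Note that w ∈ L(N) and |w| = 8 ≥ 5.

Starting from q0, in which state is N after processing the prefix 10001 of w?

q3

Run of N on the first 5 characters of w = 1 0 0 0 1:
  step 0: q0  (start)
  step 1: q1  (read 1: q0→q1)
  step 2: q3  (read 0: q1→q3)
  step 3: q1  (read 0: q3→q1)
  step 4: q3  (read 0: q1→q3)
  step 5: q3  (read 1: q3→q3)

After reading 5 characters, N is in state q3.
(This kind of state-tracing is the core of the pumping-lemma construction: with 5 states, pigeonhole forces a repeat within the first 5 steps.)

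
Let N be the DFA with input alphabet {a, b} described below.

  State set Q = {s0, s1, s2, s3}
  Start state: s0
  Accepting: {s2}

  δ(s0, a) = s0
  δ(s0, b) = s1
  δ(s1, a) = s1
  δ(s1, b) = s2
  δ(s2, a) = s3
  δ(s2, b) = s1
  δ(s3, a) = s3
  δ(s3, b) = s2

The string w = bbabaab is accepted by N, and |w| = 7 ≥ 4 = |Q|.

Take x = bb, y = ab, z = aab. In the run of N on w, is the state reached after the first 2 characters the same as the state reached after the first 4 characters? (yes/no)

Run of N on the first 4 characters of w = b b a b:
  step 0: s0  (start)
  step 1: s1  (read b: s0→s1)
  step 2: s2  (read b: s1→s2)
  step 3: s3  (read a: s2→s3)
  step 4: s2  (read b: s3→s2)

After x (step 2): s2. After xy (step 4): s2.
They match, so y = ab drives N around a cycle from s2 back to itself; pumping y any number of times keeps N in s2 before reading z, and xyⁱz ∈ L(N) for every i ≥ 0.

yes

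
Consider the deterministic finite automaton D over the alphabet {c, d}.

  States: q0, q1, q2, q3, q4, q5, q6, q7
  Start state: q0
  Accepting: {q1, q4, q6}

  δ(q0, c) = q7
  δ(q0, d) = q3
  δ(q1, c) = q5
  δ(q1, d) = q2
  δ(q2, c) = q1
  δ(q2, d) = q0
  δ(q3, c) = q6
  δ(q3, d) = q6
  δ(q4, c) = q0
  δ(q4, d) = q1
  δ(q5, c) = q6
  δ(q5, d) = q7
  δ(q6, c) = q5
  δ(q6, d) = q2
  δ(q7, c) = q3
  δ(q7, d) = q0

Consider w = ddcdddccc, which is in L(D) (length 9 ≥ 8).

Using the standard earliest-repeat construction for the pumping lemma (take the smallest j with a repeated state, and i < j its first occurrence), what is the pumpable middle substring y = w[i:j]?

ddcdd

State sequence: q0 -d-> q3 -d-> q6 -c-> q5 -d-> q7 -d-> q0 -d-> q3 -c-> q6 -c-> q5 -c-> q6
First repeat at step 5: q0 was already visited.

So i = 0, j = 5, giving x = w[0:0] = ε, y = w[0:5] = ddcdd, z = w[5:9] = dccc.
Check: |xy| = 5 ≤ 8 and |y| = 5 ≥ 1. Reading y takes D from q0 back to q0, so every xyⁱz is accepted.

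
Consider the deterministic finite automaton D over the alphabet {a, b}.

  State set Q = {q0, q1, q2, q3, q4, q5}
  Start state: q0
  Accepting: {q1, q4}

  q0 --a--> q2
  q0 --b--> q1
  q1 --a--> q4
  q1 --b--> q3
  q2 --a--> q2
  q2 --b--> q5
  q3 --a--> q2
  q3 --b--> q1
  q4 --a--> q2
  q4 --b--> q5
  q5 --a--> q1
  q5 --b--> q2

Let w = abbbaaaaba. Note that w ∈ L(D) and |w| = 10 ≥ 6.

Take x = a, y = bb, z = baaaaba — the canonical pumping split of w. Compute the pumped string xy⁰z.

xy⁰z = xz = a·baaaaba = abaaaaba.
Reading y = bb takes D from q2 back to q2, so after x the machine is still in q2, and z then leads to the accepting state q1. Hence abaaaaba ∈ L(D).

abaaaaba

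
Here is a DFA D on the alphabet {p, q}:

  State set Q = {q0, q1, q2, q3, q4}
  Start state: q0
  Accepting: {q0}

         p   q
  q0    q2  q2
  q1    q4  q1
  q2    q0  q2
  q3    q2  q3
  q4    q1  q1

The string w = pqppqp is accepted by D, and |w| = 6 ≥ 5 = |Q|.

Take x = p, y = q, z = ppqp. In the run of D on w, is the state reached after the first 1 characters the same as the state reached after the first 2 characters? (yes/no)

Run of D on the first 2 characters of w = p q:
  step 0: q0  (start)
  step 1: q2  (read p: q0→q2)
  step 2: q2  (read q: q2→q2)

After x (step 1): q2. After xy (step 2): q2.
They match, so y = q drives D around a cycle from q2 back to itself; pumping y any number of times keeps D in q2 before reading z, and xyⁱz ∈ L(D) for every i ≥ 0.

yes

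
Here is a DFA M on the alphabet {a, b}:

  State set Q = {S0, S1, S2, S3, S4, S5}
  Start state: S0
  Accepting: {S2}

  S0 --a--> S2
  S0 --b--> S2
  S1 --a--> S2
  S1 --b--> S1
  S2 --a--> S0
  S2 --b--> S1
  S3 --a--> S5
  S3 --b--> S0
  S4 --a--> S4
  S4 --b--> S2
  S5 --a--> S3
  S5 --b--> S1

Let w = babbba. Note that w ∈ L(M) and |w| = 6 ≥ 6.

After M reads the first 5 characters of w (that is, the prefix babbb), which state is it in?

S1

Run of M on the first 5 characters of w = b a b b b:
  step 0: S0  (start)
  step 1: S2  (read b: S0→S2)
  step 2: S0  (read a: S2→S0)
  step 3: S2  (read b: S0→S2)
  step 4: S1  (read b: S2→S1)
  step 5: S1  (read b: S1→S1)

After reading 5 characters, M is in state S1.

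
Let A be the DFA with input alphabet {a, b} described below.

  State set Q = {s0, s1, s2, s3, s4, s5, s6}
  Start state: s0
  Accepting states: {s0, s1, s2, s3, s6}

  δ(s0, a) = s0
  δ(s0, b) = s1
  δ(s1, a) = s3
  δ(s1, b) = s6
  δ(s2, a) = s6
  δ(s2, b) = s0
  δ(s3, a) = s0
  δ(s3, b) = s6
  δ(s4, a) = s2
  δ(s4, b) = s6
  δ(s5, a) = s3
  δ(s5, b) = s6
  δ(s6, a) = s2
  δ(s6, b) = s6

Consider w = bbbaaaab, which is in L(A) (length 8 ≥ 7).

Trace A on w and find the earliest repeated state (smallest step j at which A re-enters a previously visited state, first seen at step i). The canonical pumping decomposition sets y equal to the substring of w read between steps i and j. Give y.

b

State sequence: s0 -b-> s1 -b-> s6 -b-> s6 -a-> s2 -a-> s6 -a-> s2 -a-> s6 -b-> s6
First repeat at step 3: s6 was already visited.

So i = 2, j = 3, giving x = w[0:2] = bb, y = w[2:3] = b, z = w[3:8] = aaaab.
Check: |xy| = 3 ≤ 7 and |y| = 1 ≥ 1. Reading y takes A from s6 back to s6, so every xyⁱz is accepted.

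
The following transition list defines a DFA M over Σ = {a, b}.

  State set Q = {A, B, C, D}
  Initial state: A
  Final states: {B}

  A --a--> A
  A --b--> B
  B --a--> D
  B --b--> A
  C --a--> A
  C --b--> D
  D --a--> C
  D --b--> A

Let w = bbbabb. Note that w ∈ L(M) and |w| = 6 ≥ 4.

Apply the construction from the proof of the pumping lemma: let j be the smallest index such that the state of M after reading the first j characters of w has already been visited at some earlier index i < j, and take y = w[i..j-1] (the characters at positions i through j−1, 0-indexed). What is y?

bb

Run of M on w = b b b a b b:
  step 0: A  (start)
  step 1: B  (read b: A→B)
  step 2: A  (read b: B→A)   ← first repeat (A seen earlier)
  step 3: B  (read b: A→B)
  step 4: D  (read a: B→D)
  step 5: A  (read b: D→A)
  step 6: B  (read b: A→B)

So i = 0, j = 2, giving x = w[0:0] = ε, y = w[0:2] = bb, z = w[2:6] = babb.
Check: |xy| = 2 ≤ 4 and |y| = 2 ≥ 1. Reading y takes M from A back to A, so every xyⁱz is accepted.
The DFA has 4 states, so the proof of the pumping lemma guarantees a repeated state among the first 4+1 visited; the segment between the two visits is the pumpable y.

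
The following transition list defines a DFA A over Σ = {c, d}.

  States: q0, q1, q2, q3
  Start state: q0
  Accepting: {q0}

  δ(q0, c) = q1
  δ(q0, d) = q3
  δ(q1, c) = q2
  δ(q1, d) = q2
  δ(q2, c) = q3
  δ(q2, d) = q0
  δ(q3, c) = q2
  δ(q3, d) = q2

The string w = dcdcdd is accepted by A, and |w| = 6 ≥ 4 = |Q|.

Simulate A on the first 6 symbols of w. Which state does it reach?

Run of A on the first 6 characters of w = d c d c d d:
  step 0: q0  (start)
  step 1: q3  (read d: q0→q3)
  step 2: q2  (read c: q3→q2)
  step 3: q0  (read d: q2→q0)
  step 4: q1  (read c: q0→q1)
  step 5: q2  (read d: q1→q2)
  step 6: q0  (read d: q2→q0)

After reading 6 characters, A is in state q0.
(This kind of state-tracing is the core of the pumping-lemma construction: with 4 states, pigeonhole forces a repeat within the first 4 steps.)

q0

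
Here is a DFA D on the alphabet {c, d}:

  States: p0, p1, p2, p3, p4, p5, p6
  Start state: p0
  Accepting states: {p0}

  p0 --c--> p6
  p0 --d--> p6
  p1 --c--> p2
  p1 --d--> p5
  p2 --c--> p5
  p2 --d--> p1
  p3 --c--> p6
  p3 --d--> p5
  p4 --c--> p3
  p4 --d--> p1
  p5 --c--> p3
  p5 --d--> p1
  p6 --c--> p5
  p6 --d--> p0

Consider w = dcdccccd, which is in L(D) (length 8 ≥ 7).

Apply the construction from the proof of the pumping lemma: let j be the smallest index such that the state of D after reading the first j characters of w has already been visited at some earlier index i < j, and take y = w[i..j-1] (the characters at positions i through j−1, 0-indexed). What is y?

dcc

Run of D on w = d c d c c c c d:
  step 0: p0  (start)
  step 1: p6  (read d: p0→p6)
  step 2: p5  (read c: p6→p5)
  step 3: p1  (read d: p5→p1)
  step 4: p2  (read c: p1→p2)
  step 5: p5  (read c: p2→p5)   ← first repeat (p5 seen earlier)
  step 6: p3  (read c: p5→p3)
  step 7: p6  (read c: p3→p6)
  step 8: p0  (read d: p6→p0)

So i = 2, j = 5, giving x = w[0:2] = dc, y = w[2:5] = dcc, z = w[5:8] = ccd.
Check: |xy| = 5 ≤ 7 and |y| = 3 ≥ 1. Reading y takes D from p5 back to p5, so every xyⁱz is accepted.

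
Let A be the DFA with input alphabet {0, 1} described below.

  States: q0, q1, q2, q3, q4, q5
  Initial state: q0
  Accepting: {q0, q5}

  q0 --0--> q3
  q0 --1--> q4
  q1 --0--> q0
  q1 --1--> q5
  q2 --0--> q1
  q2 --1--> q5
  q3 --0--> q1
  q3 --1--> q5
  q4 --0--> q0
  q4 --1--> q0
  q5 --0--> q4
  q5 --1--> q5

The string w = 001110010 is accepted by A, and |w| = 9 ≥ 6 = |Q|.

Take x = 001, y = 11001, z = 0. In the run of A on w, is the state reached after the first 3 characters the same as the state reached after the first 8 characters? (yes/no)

no

State sequence: q0 -0-> q3 -0-> q1 -1-> q5 -1-> q5 -1-> q5 -0-> q4 -0-> q0 -1-> q4

After x (step 3): q5. After xy (step 8): q4.
They differ (q5 ≠ q4), so y is not a cycle from the state after x; this split is not the one the pumping-lemma construction produces, and pumping y need not keep the string in L(A).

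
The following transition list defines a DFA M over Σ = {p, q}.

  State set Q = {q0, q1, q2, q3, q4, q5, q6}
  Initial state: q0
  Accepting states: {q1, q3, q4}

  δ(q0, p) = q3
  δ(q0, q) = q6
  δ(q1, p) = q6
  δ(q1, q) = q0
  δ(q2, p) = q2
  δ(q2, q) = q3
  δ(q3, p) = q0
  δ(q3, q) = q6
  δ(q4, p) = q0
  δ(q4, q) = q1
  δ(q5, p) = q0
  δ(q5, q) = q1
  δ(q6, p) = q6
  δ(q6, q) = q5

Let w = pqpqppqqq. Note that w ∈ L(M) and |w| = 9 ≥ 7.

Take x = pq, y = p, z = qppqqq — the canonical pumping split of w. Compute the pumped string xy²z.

pqppqppqqq

xy^2z = pq·p·p·qppqqq = pqppqppqqq.
Reading y = p takes M from q6 back to q6, so after x·y·y the machine is still in q6, and z then leads to the accepting state q1. Hence pqppqppqqq ∈ L(M).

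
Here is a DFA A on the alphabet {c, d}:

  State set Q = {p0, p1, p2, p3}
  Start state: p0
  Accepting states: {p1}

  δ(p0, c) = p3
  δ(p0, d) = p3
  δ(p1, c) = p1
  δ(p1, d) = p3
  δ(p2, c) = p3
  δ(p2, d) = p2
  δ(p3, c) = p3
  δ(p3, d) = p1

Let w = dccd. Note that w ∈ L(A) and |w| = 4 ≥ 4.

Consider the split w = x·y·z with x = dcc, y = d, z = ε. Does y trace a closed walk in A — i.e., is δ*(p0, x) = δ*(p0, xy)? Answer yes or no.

Run of A on the first 4 characters of w = d c c d:
  step 0: p0  (start)
  step 1: p3  (read d: p0→p3)
  step 2: p3  (read c: p3→p3)
  step 3: p3  (read c: p3→p3)
  step 4: p1  (read d: p3→p1)

After x (step 3): p3. After xy (step 4): p1.
They differ (p3 ≠ p1), so y is not a cycle from the state after x; this split is not the one the pumping-lemma construction produces, and pumping y need not keep the string in L(A).

no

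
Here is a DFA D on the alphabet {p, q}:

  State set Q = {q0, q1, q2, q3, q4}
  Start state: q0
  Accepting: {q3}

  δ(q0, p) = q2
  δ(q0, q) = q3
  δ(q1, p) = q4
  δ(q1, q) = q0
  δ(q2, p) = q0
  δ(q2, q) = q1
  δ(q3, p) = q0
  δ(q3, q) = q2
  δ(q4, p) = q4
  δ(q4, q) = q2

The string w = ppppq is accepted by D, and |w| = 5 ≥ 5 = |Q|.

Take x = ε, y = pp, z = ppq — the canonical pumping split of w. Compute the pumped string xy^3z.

xy^3z = ε·pp·pp·pp·ppq = ppppppppq.
Reading y = pp takes D from q0 back to q0, so after x·y·y·y the machine is still in q0, and z then leads to the accepting state q3. Hence ppppppppq ∈ L(D).

ppppppppq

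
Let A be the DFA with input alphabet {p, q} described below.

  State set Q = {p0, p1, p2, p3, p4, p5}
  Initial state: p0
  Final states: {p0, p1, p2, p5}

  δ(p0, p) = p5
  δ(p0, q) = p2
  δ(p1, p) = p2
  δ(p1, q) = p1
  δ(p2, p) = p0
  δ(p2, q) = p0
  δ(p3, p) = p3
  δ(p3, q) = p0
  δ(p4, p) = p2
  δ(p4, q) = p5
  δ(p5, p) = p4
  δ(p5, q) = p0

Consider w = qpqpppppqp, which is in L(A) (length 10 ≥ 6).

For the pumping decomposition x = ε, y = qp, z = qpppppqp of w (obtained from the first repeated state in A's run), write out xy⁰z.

xy⁰z = xz = ε·qpppppqp = qpppppqp.
Reading y = qp takes A from p0 back to p0, so after x the machine is still in p0, and z then leads to the accepting state p0. Hence qpppppqp ∈ L(A).

qpppppqp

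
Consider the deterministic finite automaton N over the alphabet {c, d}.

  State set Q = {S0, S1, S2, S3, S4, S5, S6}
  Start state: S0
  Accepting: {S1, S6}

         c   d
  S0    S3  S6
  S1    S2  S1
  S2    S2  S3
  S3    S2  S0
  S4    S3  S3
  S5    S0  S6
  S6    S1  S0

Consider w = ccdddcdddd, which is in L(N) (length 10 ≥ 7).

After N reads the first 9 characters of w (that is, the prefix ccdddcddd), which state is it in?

S1

State sequence: S0 -c-> S3 -c-> S2 -d-> S3 -d-> S0 -d-> S6 -c-> S1 -d-> S1 -d-> S1 -d-> S1

After reading 9 characters, N is in state S1.
(This kind of state-tracing is the core of the pumping-lemma construction: with 7 states, pigeonhole forces a repeat within the first 7 steps.)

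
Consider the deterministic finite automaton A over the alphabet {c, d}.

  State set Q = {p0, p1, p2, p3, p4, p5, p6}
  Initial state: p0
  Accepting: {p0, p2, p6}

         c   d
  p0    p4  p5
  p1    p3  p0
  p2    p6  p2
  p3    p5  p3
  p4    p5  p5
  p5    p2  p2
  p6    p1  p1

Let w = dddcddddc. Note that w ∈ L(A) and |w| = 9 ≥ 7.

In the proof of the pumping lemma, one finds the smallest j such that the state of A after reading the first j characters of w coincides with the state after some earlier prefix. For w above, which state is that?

p2

Run of A on w = d d d c d d d d c:
  step 0: p0  (start)
  step 1: p5  (read d: p0→p5)
  step 2: p2  (read d: p5→p2)
  step 3: p2  (read d: p2→p2)   ← first repeat (p2 seen earlier)
  step 4: p6  (read c: p2→p6)
  step 5: p1  (read d: p6→p1)
  step 6: p0  (read d: p1→p0)
  step 7: p5  (read d: p0→p5)
  step 8: p2  (read d: p5→p2)
  step 9: p6  (read c: p2→p6)

The earliest repeat is at step j = 3: A is in p2, which it already visited at step i = 2.
Since A has 7 states, any run of length ≥ 7 visits 7+1 states, so by pigeonhole some state repeats within the first 7 steps — that repeat gives the pumpable loop.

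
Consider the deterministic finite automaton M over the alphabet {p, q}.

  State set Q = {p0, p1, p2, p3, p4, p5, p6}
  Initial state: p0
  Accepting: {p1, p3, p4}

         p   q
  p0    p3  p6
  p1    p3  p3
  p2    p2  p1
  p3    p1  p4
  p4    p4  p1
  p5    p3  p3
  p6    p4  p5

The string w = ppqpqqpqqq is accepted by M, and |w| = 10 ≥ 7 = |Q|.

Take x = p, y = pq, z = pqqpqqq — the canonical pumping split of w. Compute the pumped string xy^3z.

xy^3z = p·pq·pq·pq·pqqpqqq = ppqpqpqpqqpqqq.
Reading y = pq takes M from p3 back to p3, so after x·y·y·y the machine is still in p3, and z then leads to the accepting state p4. Hence ppqpqpqpqqpqqq ∈ L(M).

ppqpqpqpqqpqqq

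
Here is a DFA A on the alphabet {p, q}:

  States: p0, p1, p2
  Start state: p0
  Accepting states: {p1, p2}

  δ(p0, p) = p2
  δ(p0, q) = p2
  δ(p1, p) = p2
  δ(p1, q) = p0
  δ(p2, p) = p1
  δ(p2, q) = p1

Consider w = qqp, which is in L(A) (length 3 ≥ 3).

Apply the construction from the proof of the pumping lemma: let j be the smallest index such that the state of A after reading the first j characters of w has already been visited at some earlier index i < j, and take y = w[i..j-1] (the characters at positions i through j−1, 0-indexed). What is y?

qp

Run of A on w = q q p:
  step 0: p0  (start)
  step 1: p2  (read q: p0→p2)
  step 2: p1  (read q: p2→p1)
  step 3: p2  (read p: p1→p2)   ← first repeat (p2 seen earlier)

So i = 1, j = 3, giving x = w[0:1] = q, y = w[1:3] = qp, z = w[3:3] = ε.
Check: |xy| = 3 ≤ 3 and |y| = 2 ≥ 1. Reading y takes A from p2 back to p2, so every xyⁱz is accepted.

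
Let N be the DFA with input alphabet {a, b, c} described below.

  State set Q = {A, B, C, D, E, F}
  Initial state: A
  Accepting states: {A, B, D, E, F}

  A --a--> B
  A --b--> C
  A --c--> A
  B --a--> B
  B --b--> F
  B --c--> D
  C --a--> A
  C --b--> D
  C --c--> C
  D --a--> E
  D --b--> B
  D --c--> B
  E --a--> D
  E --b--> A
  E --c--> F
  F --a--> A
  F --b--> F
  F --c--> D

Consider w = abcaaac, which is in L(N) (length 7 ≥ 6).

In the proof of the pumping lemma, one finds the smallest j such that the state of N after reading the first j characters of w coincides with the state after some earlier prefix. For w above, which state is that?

State sequence: A -a-> B -b-> F -c-> D -a-> E -a-> D -a-> E -c-> F
First repeat at step 5: D was already visited.

The earliest repeat is at step j = 5: N is in D, which it already visited at step i = 3.
With |Q| = 6, pigeonhole forces a state repeat no later than step 6; the substring read between the first and second visits to that state can be pumped.

D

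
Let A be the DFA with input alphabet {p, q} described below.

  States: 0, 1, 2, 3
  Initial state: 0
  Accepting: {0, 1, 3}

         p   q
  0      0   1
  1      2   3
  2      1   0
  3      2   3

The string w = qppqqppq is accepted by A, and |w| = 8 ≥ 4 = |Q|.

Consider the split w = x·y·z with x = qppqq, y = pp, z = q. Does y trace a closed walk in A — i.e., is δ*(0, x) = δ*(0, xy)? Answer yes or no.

State sequence: 0 -q-> 1 -p-> 2 -p-> 1 -q-> 3 -q-> 3 -p-> 2 -p-> 1

After x (step 5): 3. After xy (step 7): 1.
They differ (3 ≠ 1), so y is not a cycle from the state after x; this split is not the one the pumping-lemma construction produces, and pumping y need not keep the string in L(A).

no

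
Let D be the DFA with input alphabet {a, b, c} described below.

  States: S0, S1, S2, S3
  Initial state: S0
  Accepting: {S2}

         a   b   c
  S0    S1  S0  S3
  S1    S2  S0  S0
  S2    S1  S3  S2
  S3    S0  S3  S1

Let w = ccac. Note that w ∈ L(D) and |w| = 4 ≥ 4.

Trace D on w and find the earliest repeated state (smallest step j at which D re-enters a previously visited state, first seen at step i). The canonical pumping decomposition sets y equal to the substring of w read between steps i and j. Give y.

c

State sequence: S0 -c-> S3 -c-> S1 -a-> S2 -c-> S2
First repeat at step 4: S2 was already visited.

So i = 3, j = 4, giving x = w[0:3] = cca, y = w[3:4] = c, z = w[4:4] = ε.
Check: |xy| = 4 ≤ 4 and |y| = 1 ≥ 1. Reading y takes D from S2 back to S2, so every xyⁱz is accepted.
Since D has 4 states, any run of length ≥ 4 visits 4+1 states, so by pigeonhole some state repeats within the first 4 steps — that repeat gives the pumpable loop.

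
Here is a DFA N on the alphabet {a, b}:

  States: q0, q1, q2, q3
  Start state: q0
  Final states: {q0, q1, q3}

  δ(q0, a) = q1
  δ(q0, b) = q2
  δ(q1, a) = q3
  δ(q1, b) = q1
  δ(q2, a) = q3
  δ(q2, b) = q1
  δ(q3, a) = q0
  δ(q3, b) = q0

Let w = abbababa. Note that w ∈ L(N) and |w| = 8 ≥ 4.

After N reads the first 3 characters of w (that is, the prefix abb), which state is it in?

State sequence: q0 -a-> q1 -b-> q1 -b-> q1

After reading 3 characters, N is in state q1.
(This kind of state-tracing is the core of the pumping-lemma construction: with 4 states, pigeonhole forces a repeat within the first 4 steps.)

q1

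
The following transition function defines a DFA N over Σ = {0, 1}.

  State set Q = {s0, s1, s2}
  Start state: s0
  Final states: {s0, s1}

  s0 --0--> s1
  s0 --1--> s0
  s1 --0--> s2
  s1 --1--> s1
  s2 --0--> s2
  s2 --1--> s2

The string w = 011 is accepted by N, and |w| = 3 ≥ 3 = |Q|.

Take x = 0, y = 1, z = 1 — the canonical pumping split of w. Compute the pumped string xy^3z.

xy^3z = 0·1·1·1·1 = 01111.
Reading y = 1 takes N from s1 back to s1, so after x·y·y·y the machine is still in s1, and z then leads to the accepting state s1. Hence 01111 ∈ L(N).

01111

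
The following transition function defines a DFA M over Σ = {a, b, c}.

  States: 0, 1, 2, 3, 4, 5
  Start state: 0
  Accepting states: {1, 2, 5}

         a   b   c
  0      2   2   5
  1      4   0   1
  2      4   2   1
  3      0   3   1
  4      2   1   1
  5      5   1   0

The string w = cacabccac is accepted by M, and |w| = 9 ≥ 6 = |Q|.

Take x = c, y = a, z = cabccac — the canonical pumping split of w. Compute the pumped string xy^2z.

caacabccac

xy^2z = c·a·a·cabccac = caacabccac.
Reading y = a takes M from 5 back to 5, so after x·y·y the machine is still in 5, and z then leads to the accepting state 1. Hence caacabccac ∈ L(M).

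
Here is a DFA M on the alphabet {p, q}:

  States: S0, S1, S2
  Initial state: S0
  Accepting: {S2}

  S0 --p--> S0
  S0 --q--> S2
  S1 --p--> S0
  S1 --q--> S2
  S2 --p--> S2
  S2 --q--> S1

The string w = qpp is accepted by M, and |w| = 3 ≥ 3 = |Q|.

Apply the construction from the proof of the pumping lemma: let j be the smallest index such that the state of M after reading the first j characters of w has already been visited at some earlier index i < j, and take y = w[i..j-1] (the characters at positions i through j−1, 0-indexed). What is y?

p

State sequence: S0 -q-> S2 -p-> S2 -p-> S2
First repeat at step 2: S2 was already visited.

So i = 1, j = 2, giving x = w[0:1] = q, y = w[1:2] = p, z = w[2:3] = p.
Check: |xy| = 2 ≤ 3 and |y| = 1 ≥ 1. Reading y takes M from S2 back to S2, so every xyⁱz is accepted.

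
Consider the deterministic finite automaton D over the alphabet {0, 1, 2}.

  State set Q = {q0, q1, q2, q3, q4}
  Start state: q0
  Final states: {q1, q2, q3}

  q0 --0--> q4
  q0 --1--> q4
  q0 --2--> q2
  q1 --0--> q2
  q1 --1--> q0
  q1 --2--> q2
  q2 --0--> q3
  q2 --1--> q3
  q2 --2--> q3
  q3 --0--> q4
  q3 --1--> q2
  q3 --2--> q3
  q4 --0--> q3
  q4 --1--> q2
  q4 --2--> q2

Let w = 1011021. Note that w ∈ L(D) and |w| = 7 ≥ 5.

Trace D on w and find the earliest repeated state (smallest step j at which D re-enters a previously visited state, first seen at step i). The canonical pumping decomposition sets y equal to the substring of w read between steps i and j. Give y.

11

State sequence: q0 -1-> q4 -0-> q3 -1-> q2 -1-> q3 -0-> q4 -2-> q2 -1-> q3
First repeat at step 4: q3 was already visited.

So i = 2, j = 4, giving x = w[0:2] = 10, y = w[2:4] = 11, z = w[4:7] = 021.
Check: |xy| = 4 ≤ 5 and |y| = 2 ≥ 1. Reading y takes D from q3 back to q3, so every xyⁱz is accepted.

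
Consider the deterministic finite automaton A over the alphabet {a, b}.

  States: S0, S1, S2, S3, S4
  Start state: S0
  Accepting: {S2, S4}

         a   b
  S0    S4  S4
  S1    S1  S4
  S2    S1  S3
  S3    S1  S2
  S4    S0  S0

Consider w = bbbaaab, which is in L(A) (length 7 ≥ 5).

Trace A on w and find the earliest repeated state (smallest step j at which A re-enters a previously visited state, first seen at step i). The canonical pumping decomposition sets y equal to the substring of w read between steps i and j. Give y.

Run of A on w = b b b a a a b:
  step 0: S0  (start)
  step 1: S4  (read b: S0→S4)
  step 2: S0  (read b: S4→S0)   ← first repeat (S0 seen earlier)
  step 3: S4  (read b: S0→S4)
  step 4: S0  (read a: S4→S0)
  step 5: S4  (read a: S0→S4)
  step 6: S0  (read a: S4→S0)
  step 7: S4  (read b: S0→S4)

So i = 0, j = 2, giving x = w[0:0] = ε, y = w[0:2] = bb, z = w[2:7] = baaab.
Check: |xy| = 2 ≤ 5 and |y| = 2 ≥ 1. Reading y takes A from S0 back to S0, so every xyⁱz is accepted.

bb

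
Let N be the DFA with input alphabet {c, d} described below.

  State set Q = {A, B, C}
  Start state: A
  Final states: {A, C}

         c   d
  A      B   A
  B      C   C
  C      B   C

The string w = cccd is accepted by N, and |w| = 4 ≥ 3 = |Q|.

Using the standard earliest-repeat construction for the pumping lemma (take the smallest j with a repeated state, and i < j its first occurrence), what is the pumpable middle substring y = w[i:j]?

Run of N on w = c c c d:
  step 0: A  (start)
  step 1: B  (read c: A→B)
  step 2: C  (read c: B→C)
  step 3: B  (read c: C→B)   ← first repeat (B seen earlier)
  step 4: C  (read d: B→C)

So i = 1, j = 3, giving x = w[0:1] = c, y = w[1:3] = cc, z = w[3:4] = d.
Check: |xy| = 3 ≤ 3 and |y| = 2 ≥ 1. Reading y takes N from B back to B, so every xyⁱz is accepted.

cc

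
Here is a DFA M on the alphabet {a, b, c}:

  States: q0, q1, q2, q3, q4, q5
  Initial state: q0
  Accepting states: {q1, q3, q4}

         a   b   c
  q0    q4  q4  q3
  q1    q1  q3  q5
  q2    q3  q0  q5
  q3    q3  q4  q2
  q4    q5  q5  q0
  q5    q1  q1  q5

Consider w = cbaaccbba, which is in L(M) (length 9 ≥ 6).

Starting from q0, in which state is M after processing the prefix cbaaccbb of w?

q3

Run of M on the first 8 characters of w = c b a a c c b b:
  step 0: q0  (start)
  step 1: q3  (read c: q0→q3)
  step 2: q4  (read b: q3→q4)
  step 3: q5  (read a: q4→q5)
  step 4: q1  (read a: q5→q1)
  step 5: q5  (read c: q1→q5)
  step 6: q5  (read c: q5→q5)
  step 7: q1  (read b: q5→q1)
  step 8: q3  (read b: q1→q3)

After reading 8 characters, M is in state q3.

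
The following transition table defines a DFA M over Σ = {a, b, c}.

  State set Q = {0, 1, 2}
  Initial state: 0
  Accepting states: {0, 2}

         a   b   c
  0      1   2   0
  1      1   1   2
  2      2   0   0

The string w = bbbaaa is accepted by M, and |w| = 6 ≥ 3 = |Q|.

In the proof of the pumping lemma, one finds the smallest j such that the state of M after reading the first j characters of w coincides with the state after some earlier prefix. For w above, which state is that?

0

Run of M on w = b b b a a a:
  step 0: 0  (start)
  step 1: 2  (read b: 0→2)
  step 2: 0  (read b: 2→0)   ← first repeat (0 seen earlier)
  step 3: 2  (read b: 0→2)
  step 4: 2  (read a: 2→2)
  step 5: 2  (read a: 2→2)
  step 6: 2  (read a: 2→2)

The earliest repeat is at step j = 2: M is in 0, which it already visited at step i = 0.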